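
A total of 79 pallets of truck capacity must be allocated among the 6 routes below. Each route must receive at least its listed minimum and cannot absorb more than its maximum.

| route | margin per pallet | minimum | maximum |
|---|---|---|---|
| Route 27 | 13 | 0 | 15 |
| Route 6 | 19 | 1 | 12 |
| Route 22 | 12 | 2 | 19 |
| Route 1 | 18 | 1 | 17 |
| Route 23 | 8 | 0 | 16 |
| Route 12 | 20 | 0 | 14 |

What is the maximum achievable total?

1253

Meeting every minimum uses 0+1+2+1+0+0 = 4 pallets, leaving 75.
Order the routes by margin per pallet: Route 12 20 > Route 6 19 > Route 1 18 > Route 27 13 > Route 22 12 > Route 23 8.
Route 12 takes 14 more to reach its cap of 14 ; 61 left.
Route 6 takes 11 more to reach its cap of 12 ; 50 left.
Route 1 takes 16 more to reach its cap of 17 ; 34 left.
Give Route 27 15 more to hit its cap of 15 ; 19 left.
Route 22: +17 to 19 (cap) ; 2 left.
Route 23: +2 (room for 16) → 2. Pool exhausted.
Total = 13×15 + 19×12 + 12×19 + 18×17 + 8×2 + 20×14 = 1253.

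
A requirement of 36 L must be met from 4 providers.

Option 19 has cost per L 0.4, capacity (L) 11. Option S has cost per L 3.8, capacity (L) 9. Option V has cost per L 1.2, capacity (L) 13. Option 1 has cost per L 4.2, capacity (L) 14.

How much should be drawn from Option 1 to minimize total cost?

Use providers in increasing cost order.
Option 19 at 0.4: take all 11 L ; 25 still needed.
Option V (1.2): use full 13 ; 12 L to go.
Take 9 from Option S at 3.8 ; need 3 more.
Option 1 at 4.2: take 3 of its 14 ; requirement met.

3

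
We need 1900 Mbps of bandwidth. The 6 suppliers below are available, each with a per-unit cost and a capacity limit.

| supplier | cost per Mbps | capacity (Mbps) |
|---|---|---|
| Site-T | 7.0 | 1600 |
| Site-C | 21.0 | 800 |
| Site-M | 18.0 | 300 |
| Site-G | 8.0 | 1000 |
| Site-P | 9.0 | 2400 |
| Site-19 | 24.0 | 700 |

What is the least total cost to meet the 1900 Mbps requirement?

13600

Cheapest first:
Take 1600 from Site-T at 7.0 — need 300 more.
Site-G (8.0): take the remaining 300 — done.
Site-P, Site-M, Site-C, Site-19: unused.
Cost = 1600×7.0 + 300×8.0 = 13600.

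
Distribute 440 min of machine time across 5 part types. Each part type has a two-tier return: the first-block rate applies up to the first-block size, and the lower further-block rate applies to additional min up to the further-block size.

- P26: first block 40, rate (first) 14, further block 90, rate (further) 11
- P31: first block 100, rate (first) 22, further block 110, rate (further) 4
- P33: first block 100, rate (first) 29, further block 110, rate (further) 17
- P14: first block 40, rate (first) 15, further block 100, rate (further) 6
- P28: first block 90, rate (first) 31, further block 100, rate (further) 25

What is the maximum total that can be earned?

Rank every tier by rate: P28/first 31 > P33/first 29 > P28/second 25 > P31/first 22 > P33/second 17 > P14/first 15 > P26/first 14 > P26/second 11 > P14/second 6 > P31/second 4.
P28 first at 31: fill all 90 — 350 left.
Fill P33 first block (100 at 29) — 250 left.
P28/second (25): +100 — 150 left.
P31/first (22): +100 — 50 left.
P33 second at 17: only 50 left, fill 50.
Total = 31×90 + 29×100 + 25×100 + 22×100 + 17×50 = 11240.

11240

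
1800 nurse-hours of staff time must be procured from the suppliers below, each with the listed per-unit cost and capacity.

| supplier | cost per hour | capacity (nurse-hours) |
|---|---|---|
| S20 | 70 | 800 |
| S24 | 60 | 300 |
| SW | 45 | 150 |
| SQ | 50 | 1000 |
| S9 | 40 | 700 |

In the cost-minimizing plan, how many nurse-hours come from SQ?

Fill from the cheapest supplier first.
S9 at 40: take all 700 nurse-hours ; 1100 still needed.
SW at 45: take all 150 nurse-hours ; 950 still needed.
SQ at 50: take 950 of its 1000 ; requirement met.
S24, S20: unused.

950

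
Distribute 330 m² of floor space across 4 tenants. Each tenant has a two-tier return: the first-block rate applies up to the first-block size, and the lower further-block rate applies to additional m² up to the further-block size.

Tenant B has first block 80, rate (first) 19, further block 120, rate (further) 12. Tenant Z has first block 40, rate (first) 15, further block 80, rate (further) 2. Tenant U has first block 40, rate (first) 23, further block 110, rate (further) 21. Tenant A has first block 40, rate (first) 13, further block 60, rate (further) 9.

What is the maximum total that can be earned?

6110

Rank every tier by rate: Tenant U/tier1 23 > Tenant U/tier2 21 > Tenant B/tier1 19 > Tenant Z/tier1 15 > Tenant A/tier1 13 > Tenant B/tier2 12 > Tenant A/tier2 9 > Tenant Z/tier2 2.
Tenant U tier1 at 23: fill all 40 ; 290 left.
Tenant U/tier2 (21): +110 ; 180 left.
Tenant B tier1 at 19: fill all 80 ; 100 left.
Tenant Z/tier1 (15): +40 ; 60 left.
Fill Tenant A tier1 block (40 at 13) ; 20 left.
Tenant B/tier2: +20 of 120 at 12; pool empty.
Total = 23×40 + 21×110 + 19×80 + 15×40 + 13×40 + 12×20 = 6110.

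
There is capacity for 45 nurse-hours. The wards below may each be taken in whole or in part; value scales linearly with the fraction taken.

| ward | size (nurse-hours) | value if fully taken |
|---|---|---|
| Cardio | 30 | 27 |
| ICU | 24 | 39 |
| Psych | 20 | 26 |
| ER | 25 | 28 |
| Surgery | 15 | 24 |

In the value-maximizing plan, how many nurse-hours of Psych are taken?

Best value per unit of size first: ICU 39/24≈1.62, Surgery 24/15≈1.6, Psych 26/20≈1.3, ER 28/25≈1.12, Cardio 27/30≈0.9.
Take all of ICU (24 nurse-hours, value 39) — 21 nurse-hours left.
Take all of Surgery (15 nurse-hours, value 24) — 6 nurse-hours left.
Only 6 nurse-hours remain; take 6/20 of Psych for value 26×6/20 = 7.8.

6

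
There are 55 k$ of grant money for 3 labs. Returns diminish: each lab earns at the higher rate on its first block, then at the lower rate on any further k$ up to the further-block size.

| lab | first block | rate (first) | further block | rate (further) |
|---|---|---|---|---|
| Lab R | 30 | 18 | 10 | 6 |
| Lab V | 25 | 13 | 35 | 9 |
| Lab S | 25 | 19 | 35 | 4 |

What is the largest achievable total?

1015

Rank every tier by rate: Lab S/T1 19 > Lab R/T1 18 > Lab V/T1 13 > Lab V/T2 9 > Lab R/T2 6 > Lab S/T2 4.
Lab S T1 at 19: fill all 25 ; 30 left.
Lab R T1 at 18: fill all 30 ; 0 left.
Total = 19×25 + 18×30 = 1015.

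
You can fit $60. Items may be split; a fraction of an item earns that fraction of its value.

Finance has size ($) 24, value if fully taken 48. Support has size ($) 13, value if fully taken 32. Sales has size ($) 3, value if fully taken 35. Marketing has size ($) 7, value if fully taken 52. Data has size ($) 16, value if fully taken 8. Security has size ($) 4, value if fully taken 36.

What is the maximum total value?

Rank by value-to-size ratio: Sales 35/3≈11.7, Security 36/4≈9, Marketing 52/7≈7.43, Support 32/13≈2.46, Finance 48/24≈2, Data 8/16≈0.5.
Take all of Sales (3 $, value 35) — 57 $ left.
Security: take in full, 4 $ for value 36 — 53 left.
Marketing: take in full, 7 $ for value 52 — 46 left.
Support: take in full, 13 $ for value 32 — 33 left.
Take all of Finance (24 $, value 48) — 9 $ left.
9 $ left: a 9/16 share of Data gives 8×9/16 = 4.5.
Total value = 207.5.

207.5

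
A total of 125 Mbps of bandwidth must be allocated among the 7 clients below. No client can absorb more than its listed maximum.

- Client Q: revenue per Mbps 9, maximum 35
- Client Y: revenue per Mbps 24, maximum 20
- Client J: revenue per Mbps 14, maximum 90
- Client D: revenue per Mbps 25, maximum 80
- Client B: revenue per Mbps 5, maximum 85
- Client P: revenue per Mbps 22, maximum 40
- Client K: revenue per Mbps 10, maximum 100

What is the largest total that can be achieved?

Highest revenue per Mbps first: Client D 25 > Client Y 24 > Client P 22 > Client J 14 > Client K 10 > Client Q 9 > Client B 5.
Client D takes 80 to reach its cap of 80 ; 45 left.
Give Client Y 20 to hit its cap of 20 ; 25 left.
Only 25 left; Client P takes them to reach 25.
Total = 24×20 + 25×80 + 22×25 = 3030.

3030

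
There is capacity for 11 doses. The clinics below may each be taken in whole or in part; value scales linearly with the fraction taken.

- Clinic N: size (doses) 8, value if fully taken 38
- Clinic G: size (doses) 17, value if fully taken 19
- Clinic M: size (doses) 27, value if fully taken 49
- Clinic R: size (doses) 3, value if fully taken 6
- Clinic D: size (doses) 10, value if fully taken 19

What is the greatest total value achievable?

Best value per unit of size first: Clinic N 38/8≈4.75, Clinic R 6/3≈2, Clinic D 19/10≈1.9, Clinic M 49/27≈1.81, Clinic G 19/17≈1.12.
All 8 doses of Clinic N fit (value 38) → 3 remain.
All 3 doses of Clinic R fit (value 6) → 0 remain.
Total value = 44.

44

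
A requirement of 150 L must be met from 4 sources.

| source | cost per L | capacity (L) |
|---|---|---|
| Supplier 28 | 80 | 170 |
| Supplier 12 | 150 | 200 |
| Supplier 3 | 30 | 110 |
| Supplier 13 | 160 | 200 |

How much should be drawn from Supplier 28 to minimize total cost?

Cheapest first:
Supplier 3 at 30: take all 110 L → 40 still needed.
Supplier 28 (80): take the remaining 40 → done.
Supplier 12, Supplier 13: unused.

40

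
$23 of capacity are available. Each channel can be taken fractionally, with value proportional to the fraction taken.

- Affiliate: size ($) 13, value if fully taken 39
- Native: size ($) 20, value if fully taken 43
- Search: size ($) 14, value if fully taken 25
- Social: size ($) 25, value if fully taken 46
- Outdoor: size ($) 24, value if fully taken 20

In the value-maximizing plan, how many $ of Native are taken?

10

Best value per unit of size first: Affiliate 39/13≈3, Native 43/20≈2.15, Social 46/25≈1.84, Search 25/14≈1.79, Outdoor 20/24≈0.833.
Take all of Affiliate (13 $, value 39) → 10 $ left.
Fill the last 10 $ with part of Native: 10/20 of it earns 21.5.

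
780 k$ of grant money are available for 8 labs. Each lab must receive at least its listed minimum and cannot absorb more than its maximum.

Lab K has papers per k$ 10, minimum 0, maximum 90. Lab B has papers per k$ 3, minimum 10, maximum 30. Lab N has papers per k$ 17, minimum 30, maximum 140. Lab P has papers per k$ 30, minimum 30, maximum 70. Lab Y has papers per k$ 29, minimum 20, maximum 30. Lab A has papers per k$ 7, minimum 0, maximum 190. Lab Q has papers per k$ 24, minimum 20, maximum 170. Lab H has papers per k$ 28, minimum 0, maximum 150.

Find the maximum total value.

Meeting every minimum uses 0+10+30+30+20+0+20+0 = 110 k$, leaving 670.
Rank by papers per k$: Lab P 30 > Lab Y 29 > Lab H 28 > Lab Q 24 > Lab N 17 > Lab K 10 > Lab A 7 > Lab B 3.
Give Lab P 40 more to hit its cap of 70 ; 630 left.
Lab Y takes 10 more to reach its cap of 30 ; 620 left.
Lab H takes 150 more to reach its cap of 150 ; 470 left.
Lab Q takes 150 more to reach its cap of 170 ; 320 left.
Lab N: +110 to 140 (cap) ; 210 left.
Lab K takes 90 more to reach its cap of 90 ; 120 left.
Lab A has room for 190 more but only 120 remain, so it gets 120.
Total = 10×90 + 3×10 + 17×140 + 30×70 + 29×30 + 7×120 + 24×170 + 28×150 = 15400.

15400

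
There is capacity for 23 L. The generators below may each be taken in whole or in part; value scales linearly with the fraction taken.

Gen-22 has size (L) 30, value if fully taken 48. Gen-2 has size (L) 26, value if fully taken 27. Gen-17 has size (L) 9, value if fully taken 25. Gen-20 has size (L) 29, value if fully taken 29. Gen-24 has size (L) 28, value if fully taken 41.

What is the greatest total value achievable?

Rank by value-to-size ratio: Gen-17 25/9≈2.78, Gen-22 48/30≈1.6, Gen-24 41/28≈1.46, Gen-2 27/26≈1.04, Gen-20 29/29≈1.
Take all of Gen-17 (9 L, value 25) → 14 L left.
Fill the last 14 L with part of Gen-22: 14/30 of it earns 22.4.
Total value = 47.4.

47.4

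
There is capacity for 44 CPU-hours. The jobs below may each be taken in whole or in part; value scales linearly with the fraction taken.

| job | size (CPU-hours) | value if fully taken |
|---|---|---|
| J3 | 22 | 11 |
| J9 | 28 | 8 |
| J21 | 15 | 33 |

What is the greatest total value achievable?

46

Rank by value-to-size ratio: J21 33/15≈2.2, J3 11/22≈0.5, J9 8/28≈0.286.
Take all of J21 (15 CPU-hours, value 33) ; 29 CPU-hours left.
All 22 CPU-hours of J3 fit (value 11) ; 7 remain.
Fill the last 7 CPU-hours with part of J9: 7/28 of it earns 2.
Total value = 46.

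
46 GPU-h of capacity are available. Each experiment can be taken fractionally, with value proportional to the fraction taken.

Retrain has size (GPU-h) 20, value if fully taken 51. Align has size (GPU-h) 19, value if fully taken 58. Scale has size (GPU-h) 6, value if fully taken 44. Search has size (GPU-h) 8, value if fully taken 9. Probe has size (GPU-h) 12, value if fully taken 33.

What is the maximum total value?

Best value per unit of size first: Scale 44/6≈7.33, Align 58/19≈3.05, Probe 33/12≈2.75, Retrain 51/20≈2.55, Search 9/8≈1.12.
All 6 GPU-h of Scale fit (value 44) ; 40 remain.
All 19 GPU-h of Align fit (value 58) ; 21 remain.
All 12 GPU-h of Probe fit (value 33) ; 9 remain.
Only 9 GPU-h remain; take 9/20 of Retrain for value 51×9/20 = 22.95.
Total value = 157.95.

157.95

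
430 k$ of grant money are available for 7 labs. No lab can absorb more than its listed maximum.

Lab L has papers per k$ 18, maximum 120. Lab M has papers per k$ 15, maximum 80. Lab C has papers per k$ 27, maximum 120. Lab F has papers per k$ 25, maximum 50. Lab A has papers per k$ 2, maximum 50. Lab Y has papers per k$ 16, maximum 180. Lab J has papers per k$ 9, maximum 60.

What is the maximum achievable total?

Order the labs by papers per k$: Lab C 27 > Lab F 25 > Lab L 18 > Lab Y 16 > Lab M 15 > Lab J 9 > Lab A 2.
Lab C takes 120 to reach its cap of 120 ; 310 left.
Lab F takes 50 to reach its cap of 50 ; 260 left.
Lab L: +120 to 120 (cap) ; 140 left.
Only 140 left; Lab Y takes them to reach 140.
Total = 18×120 + 27×120 + 25×50 + 16×140 = 8890.

8890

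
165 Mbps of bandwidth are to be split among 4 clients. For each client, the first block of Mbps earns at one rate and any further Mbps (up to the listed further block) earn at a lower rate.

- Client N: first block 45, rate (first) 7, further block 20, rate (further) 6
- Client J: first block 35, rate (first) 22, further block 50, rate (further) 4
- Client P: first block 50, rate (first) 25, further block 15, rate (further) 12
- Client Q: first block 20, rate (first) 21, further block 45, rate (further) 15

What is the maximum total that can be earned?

3295

Treat each block as its own option and order by rate: Client P/T1 25 > Client J/T1 22 > Client Q/T1 21 > Client Q/T2 15 > Client P/T2 12 > Client N/T1 7 > Client N/T2 6 > Client J/T2 4.
Fill Client P T1 block (50 at 25) — 115 left.
Client J T1 at 22: fill all 35 — 80 left.
Client Q T1 at 21: fill all 20 — 60 left.
Client Q/T2 (15): +45 — 15 left.
Fill Client P T2 block (15 at 12) — 0 left.
Total = 25×50 + 22×35 + 21×20 + 15×45 + 12×15 = 3295.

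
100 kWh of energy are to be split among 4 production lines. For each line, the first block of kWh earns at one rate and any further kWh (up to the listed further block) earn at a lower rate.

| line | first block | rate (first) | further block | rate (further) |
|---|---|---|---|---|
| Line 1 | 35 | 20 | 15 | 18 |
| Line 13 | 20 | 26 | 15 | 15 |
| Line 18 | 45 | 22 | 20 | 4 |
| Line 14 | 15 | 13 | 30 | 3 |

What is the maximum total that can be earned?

2210

Order all 8 blocks by rate: Line 13/T1 26 > Line 18/T1 22 > Line 1/T1 20 > Line 1/T2 18 > Line 13/T2 15 > Line 14/T1 13 > Line 18/T2 4 > Line 14/T2 3.
Line 13 T1 at 26: fill all 20 → 80 left.
Line 18 T1 at 22: fill all 45 → 35 left.
Fill Line 1 T1 block (35 at 20) → 0 left.
Total = 26×20 + 22×45 + 20×35 = 2210.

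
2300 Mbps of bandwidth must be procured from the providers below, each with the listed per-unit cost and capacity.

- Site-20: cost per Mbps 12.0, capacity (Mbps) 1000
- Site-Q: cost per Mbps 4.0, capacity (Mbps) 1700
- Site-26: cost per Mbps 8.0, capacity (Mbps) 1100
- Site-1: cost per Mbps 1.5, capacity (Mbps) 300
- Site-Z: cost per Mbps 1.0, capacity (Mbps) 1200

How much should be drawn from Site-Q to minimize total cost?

Use providers in increasing cost order.
Site-Z at 1.0: take all 1200 Mbps → 1100 still needed.
Site-1 (1.5): use full 300 → 800 Mbps to go.
Take 800 from Site-Q at 4.0 to finish.
Site-26, Site-20: unused.

800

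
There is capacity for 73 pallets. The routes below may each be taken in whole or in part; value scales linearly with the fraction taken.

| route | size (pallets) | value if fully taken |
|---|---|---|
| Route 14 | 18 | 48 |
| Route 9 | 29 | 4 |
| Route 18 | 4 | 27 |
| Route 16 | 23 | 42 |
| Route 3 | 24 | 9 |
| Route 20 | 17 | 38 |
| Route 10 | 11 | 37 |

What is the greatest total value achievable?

Sort by value density: Route 18 27/4≈6.75, Route 10 37/11≈3.36, Route 14 48/18≈2.67, Route 20 38/17≈2.24, Route 16 42/23≈1.83, Route 3 9/24≈0.375, Route 9 4/29≈0.138.
All 4 pallets of Route 18 fit (value 27) ; 69 remain.
All 11 pallets of Route 10 fit (value 37) ; 58 remain.
Route 14: take in full, 18 pallets for value 48 ; 40 left.
All 17 pallets of Route 20 fit (value 38) ; 23 remain.
All 23 pallets of Route 16 fit (value 42) ; 0 remain.
Total value = 192.

192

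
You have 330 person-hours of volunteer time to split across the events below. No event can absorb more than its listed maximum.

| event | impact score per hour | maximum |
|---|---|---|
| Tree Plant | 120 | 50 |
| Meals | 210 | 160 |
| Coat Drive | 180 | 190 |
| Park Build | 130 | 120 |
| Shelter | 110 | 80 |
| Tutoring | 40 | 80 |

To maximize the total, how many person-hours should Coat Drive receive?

Order the events by impact score per hour: Meals 210 > Coat Drive 180 > Park Build 130 > Tree Plant 120 > Shelter 110 > Tutoring 40.
Give Meals 160 to hit its cap of 160 → 170 left.
Coat Drive has room for 190 but only 170 remain, so it gets 170.

170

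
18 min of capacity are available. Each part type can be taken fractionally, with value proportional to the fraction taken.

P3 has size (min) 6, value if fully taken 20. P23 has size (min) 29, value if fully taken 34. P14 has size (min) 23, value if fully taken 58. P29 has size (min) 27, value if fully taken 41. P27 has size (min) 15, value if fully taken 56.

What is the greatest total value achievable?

Rank by value-to-size ratio: P27 56/15≈3.73, P3 20/6≈3.33, P14 58/23≈2.52, P29 41/27≈1.52, P23 34/29≈1.17.
Take all of P27 (15 min, value 56) ; 3 min left.
Fill the last 3 min with part of P3: 3/6 of it earns 10.
Total value = 66.

66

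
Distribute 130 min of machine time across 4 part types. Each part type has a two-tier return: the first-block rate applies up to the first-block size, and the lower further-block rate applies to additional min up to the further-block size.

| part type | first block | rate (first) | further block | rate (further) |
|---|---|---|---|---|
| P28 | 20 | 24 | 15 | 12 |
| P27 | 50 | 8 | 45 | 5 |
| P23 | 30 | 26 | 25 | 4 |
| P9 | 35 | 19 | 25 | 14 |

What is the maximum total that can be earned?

2495

Rank every tier by rate: P23/first 26 > P28/first 24 > P9/first 19 > P9/second 14 > P28/second 12 > P27/first 8 > P27/second 5 > P23/second 4.
P23/first (26): +30 — 100 left.
Fill P28 first block (20 at 24) — 80 left.
P9/first (19): +35 — 45 left.
Fill P9 second block (25 at 14) — 20 left.
Fill P28 second block (15 at 12) — 5 left.
P27/first: +5 of 50 at 8; pool empty.
Total = 26×30 + 24×20 + 19×35 + 14×25 + 12×15 + 8×5 = 2495.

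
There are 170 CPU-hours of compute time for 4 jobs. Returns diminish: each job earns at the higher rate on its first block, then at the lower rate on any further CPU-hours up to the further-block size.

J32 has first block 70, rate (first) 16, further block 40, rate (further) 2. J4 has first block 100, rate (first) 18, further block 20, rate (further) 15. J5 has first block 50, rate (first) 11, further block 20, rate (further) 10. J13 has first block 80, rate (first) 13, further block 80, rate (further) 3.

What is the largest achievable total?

2920

Order all 8 blocks by rate: J4/tier1 18 > J32/tier1 16 > J4/tier2 15 > J13/tier1 13 > J5/tier1 11 > J5/tier2 10 > J13/tier2 3 > J32/tier2 2.
J4/tier1 (18): +100 → 70 left.
J32 tier1 at 16: fill all 70 → 0 left.
Total = 18×100 + 16×70 = 2920.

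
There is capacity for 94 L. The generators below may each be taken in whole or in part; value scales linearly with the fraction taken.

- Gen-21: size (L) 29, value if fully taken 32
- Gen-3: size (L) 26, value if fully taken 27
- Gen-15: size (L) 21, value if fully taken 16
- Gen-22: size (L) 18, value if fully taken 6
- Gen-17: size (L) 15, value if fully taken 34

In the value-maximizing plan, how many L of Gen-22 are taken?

Best value per unit of size first: Gen-17 34/15≈2.27, Gen-21 32/29≈1.1, Gen-3 27/26≈1.04, Gen-15 16/21≈0.762, Gen-22 6/18≈0.333.
Gen-17: take in full, 15 L for value 34 → 79 left.
All 29 L of Gen-21 fit (value 32) → 50 remain.
Gen-3: take in full, 26 L for value 27 → 24 left.
Take all of Gen-15 (21 L, value 16) → 3 L left.
Only 3 L remain; take 3/18 of Gen-22 for value 6×3/18 = 1.

3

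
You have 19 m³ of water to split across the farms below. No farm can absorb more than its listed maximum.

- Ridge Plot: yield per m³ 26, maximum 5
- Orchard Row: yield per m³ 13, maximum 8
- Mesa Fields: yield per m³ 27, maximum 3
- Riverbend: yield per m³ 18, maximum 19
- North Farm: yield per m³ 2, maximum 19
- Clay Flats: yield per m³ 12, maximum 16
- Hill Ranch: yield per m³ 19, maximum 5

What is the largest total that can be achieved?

Rank by yield per m³: Mesa Fields 27 > Ridge Plot 26 > Hill Ranch 19 > Riverbend 18 > Orchard Row 13 > Clay Flats 12 > North Farm 2.
Mesa Fields: +3 to 3 (cap) → 16 left.
Ridge Plot: +5 to 5 (cap) → 11 left.
Hill Ranch takes 5 to reach its cap of 5 → 6 left.
Riverbend: +6 (room for 19) → 6. Pool exhausted.
Total = 26×5 + 27×3 + 18×6 + 19×5 = 414.

414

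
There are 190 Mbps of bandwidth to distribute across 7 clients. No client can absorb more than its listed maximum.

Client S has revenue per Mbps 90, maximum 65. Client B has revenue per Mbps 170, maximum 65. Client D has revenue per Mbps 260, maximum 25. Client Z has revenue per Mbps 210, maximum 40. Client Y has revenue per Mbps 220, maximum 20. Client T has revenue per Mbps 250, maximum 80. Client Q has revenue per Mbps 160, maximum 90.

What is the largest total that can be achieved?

43550

Order the clients by revenue per Mbps: Client D 260 > Client T 250 > Client Y 220 > Client Z 210 > Client B 170 > Client Q 160 > Client S 90.
Give Client D 25 to hit its cap of 25 → 165 left.
Client T takes 80 to reach its cap of 80 → 85 left.
Give Client Y 20 to hit its cap of 20 → 65 left.
Client Z: +40 to 40 (cap) → 25 left.
Client B has room for 65 but only 25 remain, so it gets 25.
Total = 170×25 + 260×25 + 210×40 + 220×20 + 250×80 = 43550.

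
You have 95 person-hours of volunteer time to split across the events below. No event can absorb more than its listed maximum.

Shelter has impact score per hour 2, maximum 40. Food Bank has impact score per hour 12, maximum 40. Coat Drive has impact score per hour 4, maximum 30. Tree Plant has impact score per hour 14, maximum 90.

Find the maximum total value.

Highest impact score per hour first: Tree Plant 14 > Food Bank 12 > Coat Drive 4 > Shelter 2.
Tree Plant takes 90 to reach its cap of 90 ; 5 left.
Food Bank has room for 40 but only 5 remain, so it gets 5.
Total = 12×5 + 14×90 = 1320.

1320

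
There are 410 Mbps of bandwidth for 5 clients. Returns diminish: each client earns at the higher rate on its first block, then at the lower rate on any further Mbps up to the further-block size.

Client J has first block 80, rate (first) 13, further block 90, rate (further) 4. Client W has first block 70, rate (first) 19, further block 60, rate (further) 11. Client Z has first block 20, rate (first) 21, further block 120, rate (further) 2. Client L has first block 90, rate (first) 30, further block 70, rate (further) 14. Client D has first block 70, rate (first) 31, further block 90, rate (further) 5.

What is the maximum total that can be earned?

8750

Treat each block as its own option and order by rate: Client D/first 31 > Client L/first 30 > Client Z/first 21 > Client W/first 19 > Client L/second 14 > Client J/first 13 > Client W/second 11 > Client D/second 5 > Client J/second 4 > Client Z/second 2.
Client D first at 31: fill all 70 — 340 left.
Fill Client L first block (90 at 30) — 250 left.
Client Z/first (21): +20 — 230 left.
Fill Client W first block (70 at 19) — 160 left.
Client L second at 14: fill all 70 — 90 left.
Client J/first (13): +80 — 10 left.
Client W second at 11: only 10 left, fill 10.
Total = 31×70 + 30×90 + 21×20 + 19×70 + 14×70 + 13×80 + 11×10 = 8750.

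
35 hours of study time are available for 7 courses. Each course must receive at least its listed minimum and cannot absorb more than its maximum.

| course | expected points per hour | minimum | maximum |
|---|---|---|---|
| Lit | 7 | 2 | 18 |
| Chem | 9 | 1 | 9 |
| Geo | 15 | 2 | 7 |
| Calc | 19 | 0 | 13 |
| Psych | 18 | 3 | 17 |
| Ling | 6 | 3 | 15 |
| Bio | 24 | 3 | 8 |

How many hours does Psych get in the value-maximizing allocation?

Meeting every minimum uses 2+1+2+0+3+3+3 = 14 hours, leaving 21.
Rank by expected points per hour: Bio 24 > Calc 19 > Psych 18 > Geo 15 > Chem 9 > Lit 7 > Ling 6.
Give Bio 5 more to hit its cap of 8 ; 16 left.
Calc: +13 to 13 (cap) ; 3 left.
Psych: +3 (room for 14) → 6. Pool exhausted.

6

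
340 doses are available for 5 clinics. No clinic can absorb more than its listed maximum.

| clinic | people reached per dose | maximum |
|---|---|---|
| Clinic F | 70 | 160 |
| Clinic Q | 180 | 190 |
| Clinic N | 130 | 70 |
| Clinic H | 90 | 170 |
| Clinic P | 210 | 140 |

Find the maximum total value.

64900

Rank by people reached per dose: Clinic P 210 > Clinic Q 180 > Clinic N 130 > Clinic H 90 > Clinic F 70.
Give Clinic P 140 to hit its cap of 140 ; 200 left.
Clinic Q takes 190 to reach its cap of 190 ; 10 left.
Clinic N has room for 70 but only 10 remain, so it gets 10.
Total = 180×190 + 130×10 + 210×140 = 64900.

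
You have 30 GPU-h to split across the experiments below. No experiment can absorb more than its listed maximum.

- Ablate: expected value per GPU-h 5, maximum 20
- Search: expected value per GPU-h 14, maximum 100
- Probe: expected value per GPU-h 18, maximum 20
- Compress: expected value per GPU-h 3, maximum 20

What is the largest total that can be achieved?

Rank by expected value per GPU-h: Probe 18 > Search 14 > Ablate 5 > Compress 3.
Probe takes 20 to reach its cap of 20 — 10 left.
Only 10 left; Search takes them to reach 10.
Total = 14×10 + 18×20 = 500.

500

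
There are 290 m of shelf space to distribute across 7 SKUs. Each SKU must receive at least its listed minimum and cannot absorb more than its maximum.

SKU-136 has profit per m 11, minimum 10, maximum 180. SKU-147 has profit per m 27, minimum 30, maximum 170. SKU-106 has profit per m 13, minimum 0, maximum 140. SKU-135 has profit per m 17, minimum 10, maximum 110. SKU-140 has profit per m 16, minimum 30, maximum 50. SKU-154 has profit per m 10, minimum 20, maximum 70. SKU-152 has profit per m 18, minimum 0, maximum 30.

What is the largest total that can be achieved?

Meeting every minimum uses 10+30+0+10+30+20+0 = 100 m, leaving 190.
Highest profit per m first: SKU-147 27 > SKU-152 18 > SKU-135 17 > SKU-140 16 > SKU-106 13 > SKU-136 11 > SKU-154 10.
SKU-147 takes 140 more to reach its cap of 170 ; 50 left.
SKU-152 takes 30 more to reach its cap of 30 ; 20 left.
SKU-135 has room for 100 more but only 20 remain, so it gets 30.
Total = 11×10 + 27×170 + 17×30 + 16×30 + 10×20 + 18×30 = 6430.

6430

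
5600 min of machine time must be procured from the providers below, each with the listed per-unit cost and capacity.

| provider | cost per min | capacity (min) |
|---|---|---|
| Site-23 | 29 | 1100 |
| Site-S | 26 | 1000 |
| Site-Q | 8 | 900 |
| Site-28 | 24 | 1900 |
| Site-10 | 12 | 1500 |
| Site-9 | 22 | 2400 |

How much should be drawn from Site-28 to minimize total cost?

800

Use providers in increasing cost order.
Site-Q (8): use full 900 → 4700 min to go.
Site-10 at 12: take all 1500 min → 3200 still needed.
Take 2400 from Site-9 at 22 → need 800 more.
Site-28 (24): take the remaining 800 → done.
Site-S, Site-23: unused.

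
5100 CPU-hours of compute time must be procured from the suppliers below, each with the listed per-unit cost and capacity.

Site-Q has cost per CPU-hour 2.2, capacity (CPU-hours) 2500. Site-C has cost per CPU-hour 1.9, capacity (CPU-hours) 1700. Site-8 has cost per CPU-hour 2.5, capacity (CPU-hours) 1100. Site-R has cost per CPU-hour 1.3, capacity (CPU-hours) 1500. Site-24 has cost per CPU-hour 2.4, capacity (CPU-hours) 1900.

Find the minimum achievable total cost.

Use suppliers in increasing cost order.
Take 1500 from Site-R at 1.3 ; need 3600 more.
Site-C (1.9): use full 1700 ; 1900 CPU-hours to go.
Site-Q at 2.2: take 1900 of its 2500 ; requirement met.
Site-24, Site-8: unused.
Cost = 1500×1.3 + 1700×1.9 + 1900×2.2 = 9360.

9360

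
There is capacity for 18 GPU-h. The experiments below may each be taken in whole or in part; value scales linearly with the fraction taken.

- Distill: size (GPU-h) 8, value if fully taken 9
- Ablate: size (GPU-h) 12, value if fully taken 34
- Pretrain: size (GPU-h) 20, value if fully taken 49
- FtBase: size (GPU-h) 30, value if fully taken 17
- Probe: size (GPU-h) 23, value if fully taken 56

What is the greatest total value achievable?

Best value per unit of size first: Ablate 34/12≈2.83, Pretrain 49/20≈2.45, Probe 56/23≈2.43, Distill 9/8≈1.12, FtBase 17/30≈0.567.
Ablate: take in full, 12 GPU-h for value 34 ; 6 left.
Only 6 GPU-h remain; take 6/20 of Pretrain for value 49×6/20 = 14.7.
Total value = 48.7.

48.7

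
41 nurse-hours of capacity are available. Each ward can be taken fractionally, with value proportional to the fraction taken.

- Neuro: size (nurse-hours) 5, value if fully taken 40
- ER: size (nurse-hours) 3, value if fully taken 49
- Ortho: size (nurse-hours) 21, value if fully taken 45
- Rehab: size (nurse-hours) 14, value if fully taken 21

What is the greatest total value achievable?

Best value per unit of size first: ER 49/3≈16.3, Neuro 40/5≈8, Ortho 45/21≈2.14, Rehab 21/14≈1.5.
Take all of ER (3 nurse-hours, value 49) ; 38 nurse-hours left.
All 5 nurse-hours of Neuro fit (value 40) ; 33 remain.
All 21 nurse-hours of Ortho fit (value 45) ; 12 remain.
Only 12 nurse-hours remain; take 12/14 of Rehab for value 21×12/14 = 18.
Total value = 152.

152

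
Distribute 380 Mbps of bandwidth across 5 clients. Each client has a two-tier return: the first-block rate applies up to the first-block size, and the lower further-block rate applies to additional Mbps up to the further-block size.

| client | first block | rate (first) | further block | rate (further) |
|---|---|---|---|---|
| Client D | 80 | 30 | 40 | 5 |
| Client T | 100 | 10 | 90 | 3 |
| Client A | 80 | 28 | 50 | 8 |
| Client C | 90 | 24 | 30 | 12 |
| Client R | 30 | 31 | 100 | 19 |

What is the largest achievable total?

Order all 10 blocks by rate: Client R/first 31 > Client D/first 30 > Client A/first 28 > Client C/first 24 > Client R/second 19 > Client C/second 12 > Client T/first 10 > Client A/second 8 > Client D/second 5 > Client T/second 3.
Client R first at 31: fill all 30 ; 350 left.
Client D first at 30: fill all 80 ; 270 left.
Client A/first (28): +80 ; 190 left.
Client C/first (24): +90 ; 100 left.
Client R/second (19): +100 ; 0 left.
Total = 31×30 + 30×80 + 28×80 + 24×90 + 19×100 = 9630.

9630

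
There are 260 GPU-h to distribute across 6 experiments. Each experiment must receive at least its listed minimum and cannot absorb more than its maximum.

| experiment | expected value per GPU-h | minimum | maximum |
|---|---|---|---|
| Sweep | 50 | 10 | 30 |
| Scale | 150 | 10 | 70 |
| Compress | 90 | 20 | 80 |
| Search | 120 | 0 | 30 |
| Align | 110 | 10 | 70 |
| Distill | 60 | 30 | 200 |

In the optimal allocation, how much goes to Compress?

Meeting every minimum uses 10+10+20+0+10+30 = 80 GPU-h, leaving 180.
Highest expected value per GPU-h first: Scale 150 > Search 120 > Align 110 > Compress 90 > Distill 60 > Sweep 50.
Give Scale 60 more to hit its cap of 70 ; 120 left.
Search: +30 to 30 (cap) ; 90 left.
Align: +60 to 70 (cap) ; 30 left.
Compress has room for 60 more but only 30 remain, so it gets 50.

50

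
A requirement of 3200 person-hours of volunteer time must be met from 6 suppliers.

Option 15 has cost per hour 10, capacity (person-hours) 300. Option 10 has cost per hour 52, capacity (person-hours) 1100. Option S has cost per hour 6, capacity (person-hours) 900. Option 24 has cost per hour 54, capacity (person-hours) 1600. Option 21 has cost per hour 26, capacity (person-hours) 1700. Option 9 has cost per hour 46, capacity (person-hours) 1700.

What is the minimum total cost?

66400

Use suppliers in increasing cost order.
Option S at 6: take all 900 person-hours → 2300 still needed.
Option 15 (10): use full 300 → 2000 person-hours to go.
Take 1700 from Option 21 at 26 → need 300 more.
Take 300 from Option 9 at 46 to finish.
Option 10, Option 24: unused.
Cost = 900×6 + 300×10 + 1700×26 + 300×46 = 66400.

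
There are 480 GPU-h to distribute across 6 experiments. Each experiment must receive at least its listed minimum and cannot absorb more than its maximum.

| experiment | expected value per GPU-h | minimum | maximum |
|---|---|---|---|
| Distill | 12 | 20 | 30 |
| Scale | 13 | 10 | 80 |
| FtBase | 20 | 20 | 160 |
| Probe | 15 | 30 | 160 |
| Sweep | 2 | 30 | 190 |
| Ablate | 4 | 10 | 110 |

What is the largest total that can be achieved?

7140

Meeting every minimum uses 20+10+20+30+30+10 = 120 GPU-h, leaving 360.
Rank by expected value per GPU-h: FtBase 20 > Probe 15 > Scale 13 > Distill 12 > Ablate 4 > Sweep 2.
FtBase: +140 to 160 (cap) — 220 left.
Probe takes 130 more to reach its cap of 160 — 90 left.
Give Scale 70 more to hit its cap of 80 — 20 left.
Distill: +10 to 30 (cap) — 10 left.
Ablate: +10 (room for 100) → 20. Pool exhausted.
Total = 12×30 + 13×80 + 20×160 + 15×160 + 2×30 + 4×20 = 7140.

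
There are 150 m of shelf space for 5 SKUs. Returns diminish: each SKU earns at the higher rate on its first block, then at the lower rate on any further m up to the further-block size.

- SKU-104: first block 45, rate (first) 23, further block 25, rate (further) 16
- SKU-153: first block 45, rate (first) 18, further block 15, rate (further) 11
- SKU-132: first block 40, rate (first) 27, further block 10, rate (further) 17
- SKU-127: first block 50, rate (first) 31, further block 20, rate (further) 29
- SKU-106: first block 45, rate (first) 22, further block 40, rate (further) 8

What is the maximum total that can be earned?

Rank every tier by rate: SKU-127/tier1 31 > SKU-127/tier2 29 > SKU-132/tier1 27 > SKU-104/tier1 23 > SKU-106/tier1 22 > SKU-153/tier1 18 > SKU-132/tier2 17 > SKU-104/tier2 16 > SKU-153/tier2 11 > SKU-106/tier2 8.
SKU-127/tier1 (31): +50 → 100 left.
Fill SKU-127 tier2 block (20 at 29) → 80 left.
Fill SKU-132 tier1 block (40 at 27) → 40 left.
40 remain; put them into SKU-104 tier1 at 23.
Total = 31×50 + 29×20 + 27×40 + 23×40 = 4130.

4130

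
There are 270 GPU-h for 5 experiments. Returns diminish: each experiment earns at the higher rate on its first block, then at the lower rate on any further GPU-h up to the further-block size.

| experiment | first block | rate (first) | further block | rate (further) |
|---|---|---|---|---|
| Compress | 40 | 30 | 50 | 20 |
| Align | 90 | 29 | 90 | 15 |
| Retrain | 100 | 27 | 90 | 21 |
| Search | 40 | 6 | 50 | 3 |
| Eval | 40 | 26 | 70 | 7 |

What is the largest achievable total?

7550

Rank every tier by rate: Compress/first 30 > Align/first 29 > Retrain/first 27 > Eval/first 26 > Retrain/second 21 > Compress/second 20 > Align/second 15 > Eval/second 7 > Search/first 6 > Search/second 3.
Compress/first (30): +40 — 230 left.
Align first at 29: fill all 90 — 140 left.
Fill Retrain first block (100 at 27) — 40 left.
Eval/first (26): +40 — 0 left.
Total = 30×40 + 29×90 + 27×100 + 26×40 = 7550.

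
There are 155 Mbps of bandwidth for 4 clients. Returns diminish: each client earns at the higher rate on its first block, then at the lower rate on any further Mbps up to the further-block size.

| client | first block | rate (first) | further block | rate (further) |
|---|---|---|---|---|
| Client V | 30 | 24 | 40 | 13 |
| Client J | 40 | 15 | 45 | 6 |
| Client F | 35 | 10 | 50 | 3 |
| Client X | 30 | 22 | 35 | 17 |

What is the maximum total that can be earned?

2835

Treat each block as its own option and order by rate: Client V/tier1 24 > Client X/tier1 22 > Client X/tier2 17 > Client J/tier1 15 > Client V/tier2 13 > Client F/tier1 10 > Client J/tier2 6 > Client F/tier2 3.
Client V/tier1 (24): +30 — 125 left.
Client X/tier1 (22): +30 — 95 left.
Client X tier2 at 17: fill all 35 — 60 left.
Client J tier1 at 15: fill all 40 — 20 left.
Client V/tier2: +20 of 40 at 13; pool empty.
Total = 24×30 + 22×30 + 17×35 + 15×40 + 13×20 = 2835.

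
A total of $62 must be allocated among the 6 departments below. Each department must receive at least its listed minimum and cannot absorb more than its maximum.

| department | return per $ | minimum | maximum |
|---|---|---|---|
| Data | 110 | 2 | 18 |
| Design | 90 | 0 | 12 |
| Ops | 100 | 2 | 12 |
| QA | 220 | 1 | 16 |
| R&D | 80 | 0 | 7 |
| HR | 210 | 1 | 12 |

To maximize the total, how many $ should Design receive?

Meeting every minimum uses 2+0+2+1+0+1 = 6 $, leaving 56.
Order the departments by return per $: QA 220 > HR 210 > Data 110 > Ops 100 > Design 90 > R&D 80.
QA takes 15 more to reach its cap of 16 — 41 left.
HR takes 11 more to reach its cap of 12 — 30 left.
Give Data 16 more to hit its cap of 18 — 14 left.
Ops takes 10 more to reach its cap of 12 — 4 left.
Only 4 left; Design takes them to reach 4.

4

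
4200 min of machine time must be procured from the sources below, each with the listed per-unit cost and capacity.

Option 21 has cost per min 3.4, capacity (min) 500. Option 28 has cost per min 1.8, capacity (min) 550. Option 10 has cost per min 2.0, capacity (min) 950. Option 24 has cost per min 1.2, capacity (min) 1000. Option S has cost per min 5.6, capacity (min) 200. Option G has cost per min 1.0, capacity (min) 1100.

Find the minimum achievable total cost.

7450

Use sources in increasing cost order.
Option G (1.0): use full 1100 ; 3100 min to go.
Take 1000 from Option 24 at 1.2 ; need 2100 more.
Take 550 from Option 28 at 1.8 ; need 1550 more.
Take 950 from Option 10 at 2.0 ; need 600 more.
Take 500 from Option 21 at 3.4 ; need 100 more.
Option S at 5.6: take 100 of its 200 ; requirement met.
Cost = 1100×1.0 + 1000×1.2 + 550×1.8 + 950×2.0 + 500×3.4 + 100×5.6 = 7450.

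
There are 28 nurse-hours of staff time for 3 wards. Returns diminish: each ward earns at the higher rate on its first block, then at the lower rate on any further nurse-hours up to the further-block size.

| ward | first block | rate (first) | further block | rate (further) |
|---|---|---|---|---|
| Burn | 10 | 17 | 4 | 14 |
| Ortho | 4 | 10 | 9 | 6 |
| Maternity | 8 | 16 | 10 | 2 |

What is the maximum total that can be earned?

Order all 6 blocks by rate: Burn/first 17 > Maternity/first 16 > Burn/second 14 > Ortho/first 10 > Ortho/second 6 > Maternity/second 2.
Burn first at 17: fill all 10 ; 18 left.
Maternity/first (16): +8 ; 10 left.
Fill Burn second block (4 at 14) ; 6 left.
Ortho first at 10: fill all 4 ; 2 left.
2 remain; put them into Ortho second at 6.
Total = 17×10 + 16×8 + 14×4 + 10×4 + 6×2 = 406.

406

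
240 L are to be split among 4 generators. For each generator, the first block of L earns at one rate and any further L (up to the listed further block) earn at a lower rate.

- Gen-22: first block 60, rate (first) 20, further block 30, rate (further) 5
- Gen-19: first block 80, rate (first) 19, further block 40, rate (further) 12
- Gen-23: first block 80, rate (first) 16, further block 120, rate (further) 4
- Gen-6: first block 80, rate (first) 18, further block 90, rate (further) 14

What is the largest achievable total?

Order all 8 blocks by rate: Gen-22/T1 20 > Gen-19/T1 19 > Gen-6/T1 18 > Gen-23/T1 16 > Gen-6/T2 14 > Gen-19/T2 12 > Gen-22/T2 5 > Gen-23/T2 4.
Gen-22 T1 at 20: fill all 60 → 180 left.
Gen-19/T1 (19): +80 → 100 left.
Gen-6 T1 at 18: fill all 80 → 20 left.
Gen-23/T1: +20 of 80 at 16; pool empty.
Total = 20×60 + 19×80 + 18×80 + 16×20 = 4480.

4480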